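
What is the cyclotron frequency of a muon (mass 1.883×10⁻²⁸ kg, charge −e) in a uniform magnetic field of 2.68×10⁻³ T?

f = |q|B/(2πm).
f = (1.602×10⁻¹⁹)(2.68×10⁻³)/(2π·1.883×10⁻²⁸) ≈ 3.63×10⁵ Hz.

f ≈ 3.63×10⁵ Hz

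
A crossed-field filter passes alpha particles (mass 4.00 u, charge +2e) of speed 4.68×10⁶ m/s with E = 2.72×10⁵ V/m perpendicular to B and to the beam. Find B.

Balance of forces in the selector: qE = qvB ⇒ B = E/v.
B = 2.72×10⁵/4.68×10⁶ = 0.0581 T.

B = 0.0581 T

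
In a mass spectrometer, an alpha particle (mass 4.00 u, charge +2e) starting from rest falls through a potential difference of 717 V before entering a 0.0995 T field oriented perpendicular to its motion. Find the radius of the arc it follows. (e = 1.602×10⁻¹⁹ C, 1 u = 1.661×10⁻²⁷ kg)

r ≈ 0.0548 m

Acceleration: |q|V = ½mv² ⇒ v = √(2|q|V/m) = √(2·3.204×10⁻¹⁹·717/6.644×10⁻²⁷) ≈ 2.630×10⁵ m/s.
In the field: r = mv/(|q|B) = (6.644×10⁻²⁷)(2.630×10⁵)/((3.204×10⁻¹⁹)(0.0995)) ≈ 0.0548 m.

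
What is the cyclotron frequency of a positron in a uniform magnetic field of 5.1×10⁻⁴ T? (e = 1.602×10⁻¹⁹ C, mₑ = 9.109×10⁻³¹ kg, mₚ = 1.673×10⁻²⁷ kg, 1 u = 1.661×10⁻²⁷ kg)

f = |q|B/(2πm).
f = (1.602×10⁻¹⁹)(5.1×10⁻⁴)/(2π·9.109×10⁻³¹) ≈ 1.4×10⁷ Hz.

f ≈ 1.4×10⁷ Hz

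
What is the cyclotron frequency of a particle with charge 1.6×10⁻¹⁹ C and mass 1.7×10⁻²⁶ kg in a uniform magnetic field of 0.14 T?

f ≈ 2.1×10⁵ Hz

f = |q|B/(2πm).
f = (1.6×10⁻¹⁹)(0.14)/(2π·1.7×10⁻²⁶) ≈ 2.1×10⁵ Hz.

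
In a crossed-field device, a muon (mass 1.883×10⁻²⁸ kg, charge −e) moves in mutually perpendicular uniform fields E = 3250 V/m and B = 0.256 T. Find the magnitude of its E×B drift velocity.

v_d ≈ 1.27×10⁴ m/s

The steady drift has the magnetic force balancing the electric force, so v_d = E/B.
v_d = 3250/0.256 = 1.27×10⁴ m/s.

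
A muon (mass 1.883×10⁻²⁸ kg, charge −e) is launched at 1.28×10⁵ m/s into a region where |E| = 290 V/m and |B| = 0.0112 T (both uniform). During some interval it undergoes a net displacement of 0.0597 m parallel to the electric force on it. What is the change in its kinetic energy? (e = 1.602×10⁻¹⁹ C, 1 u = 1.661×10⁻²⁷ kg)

ΔKE ≈ 2.77×10⁻¹⁸ J

The magnetic force is always ⟂ v and does no work; only the electric force changes KE.
ΔKE = F_E · d = |q|E d = (1.602×10⁻¹⁹)(290)(0.0597) ≈ 2.77×10⁻¹⁸ J.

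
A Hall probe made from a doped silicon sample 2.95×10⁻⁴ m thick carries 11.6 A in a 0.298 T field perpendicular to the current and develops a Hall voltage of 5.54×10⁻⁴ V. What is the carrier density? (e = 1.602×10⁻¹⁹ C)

From V_H = IB/(n e t), n = IB/(V_H e t).
n = (11.6)(0.298)/((5.54×10⁻⁴)(1.602×10⁻¹⁹)(2.95×10⁻⁴)) ≈ 1.32×10²⁶ m⁻³.

n ≈ 1.32×10²⁶ m⁻³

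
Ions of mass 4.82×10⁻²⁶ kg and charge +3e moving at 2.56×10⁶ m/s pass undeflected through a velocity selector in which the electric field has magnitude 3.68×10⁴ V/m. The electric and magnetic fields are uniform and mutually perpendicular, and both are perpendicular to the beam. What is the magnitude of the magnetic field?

B = 0.0144 T

Balance of forces in the selector: qE = qvB ⇒ B = E/v.
B = 3.68×10⁴/2.56×10⁶ = 0.0144 T.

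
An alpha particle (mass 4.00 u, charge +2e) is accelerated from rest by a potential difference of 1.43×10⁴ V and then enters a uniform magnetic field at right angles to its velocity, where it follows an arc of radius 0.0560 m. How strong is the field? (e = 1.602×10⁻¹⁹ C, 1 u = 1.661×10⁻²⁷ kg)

B ≈ 0.435 T

v = √(2|q|V/m) = √(2·3.204×10⁻¹⁹·1.43×10⁴/6.644×10⁻²⁷) ≈ 1.174×10⁶ m/s.
B = mv/(|q|r) = (6.644×10⁻²⁷)(1.174×10⁶)/((3.204×10⁻¹⁹)(0.0560)) ≈ 0.435 T.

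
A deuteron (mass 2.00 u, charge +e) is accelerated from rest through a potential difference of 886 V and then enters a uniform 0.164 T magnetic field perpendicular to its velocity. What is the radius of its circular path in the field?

r ≈ 0.0370 m

Acceleration: |q|V = ½mv² ⇒ v = √(2|q|V/m) = √(2·1.602×10⁻¹⁹·886/3.322×10⁻²⁷) ≈ 2.923×10⁵ m/s.
In the field: r = mv/(|q|B) = (3.322×10⁻²⁷)(2.923×10⁵)/((1.602×10⁻¹⁹)(0.164)) ≈ 0.0370 m.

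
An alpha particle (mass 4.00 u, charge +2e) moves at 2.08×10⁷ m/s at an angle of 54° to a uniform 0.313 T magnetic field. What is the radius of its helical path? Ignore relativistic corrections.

r ≈ 1.11 m

v⊥ = v sinθ = 2.08×10⁷·sin54° ≈ 1.683×10⁷ m/s.
r = m v⊥/(|q|B) = (6.644×10⁻²⁷)(1.683×10⁷)/((3.204×10⁻¹⁹)(0.313)) ≈ 1.11 m.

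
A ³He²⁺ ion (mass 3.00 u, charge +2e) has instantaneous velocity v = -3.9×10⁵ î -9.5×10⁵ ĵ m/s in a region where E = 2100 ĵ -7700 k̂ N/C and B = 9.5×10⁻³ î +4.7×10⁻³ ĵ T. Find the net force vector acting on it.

F ≈ (0, 6.73×10⁻¹⁶, -1.63×10⁻¹⁶) N

v×B = (0, 0, 7190) N/C.
E + v×B = (0, 2100, -508) N/C.
F = q(E + v×B) = (3.204×10⁻¹⁹ C)·(0, 2100, -508) = (0, 6.73×10⁻¹⁶, -1.63×10⁻¹⁶) N.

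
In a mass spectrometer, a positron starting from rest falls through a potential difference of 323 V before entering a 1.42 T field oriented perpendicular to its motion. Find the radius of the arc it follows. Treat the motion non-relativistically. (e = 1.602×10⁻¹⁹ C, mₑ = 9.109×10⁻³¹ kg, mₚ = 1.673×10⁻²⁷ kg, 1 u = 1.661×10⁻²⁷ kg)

Acceleration: |q|V = ½mv² ⇒ v = √(2|q|V/m) = √(2·1.602×10⁻¹⁹·323/9.109×10⁻³¹) ≈ 1.066×10⁷ m/s.
In the field: r = mv/(|q|B) = (9.109×10⁻³¹)(1.066×10⁷)/((1.602×10⁻¹⁹)(1.42)) ≈ 4.27×10⁻⁵ m.

r ≈ 4.27×10⁻⁵ m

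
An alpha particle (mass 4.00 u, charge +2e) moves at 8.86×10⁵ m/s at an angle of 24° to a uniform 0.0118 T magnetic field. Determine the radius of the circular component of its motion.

v⊥ = v sinθ = 8.86×10⁵·sin24° ≈ 3.604×10⁵ m/s.
r = m v⊥/(|q|B) = (6.644×10⁻²⁷)(3.604×10⁵)/((3.204×10⁻¹⁹)(0.0118)) ≈ 0.633 m.

r ≈ 0.633 m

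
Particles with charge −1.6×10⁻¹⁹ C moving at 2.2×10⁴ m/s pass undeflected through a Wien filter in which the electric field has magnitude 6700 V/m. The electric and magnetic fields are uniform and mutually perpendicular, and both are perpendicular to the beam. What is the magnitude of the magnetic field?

B = 0.30 T

Balance of forces in the selector: qE = qvB ⇒ B = E/v.
B = 6700/2.2×10⁴ = 0.30 T.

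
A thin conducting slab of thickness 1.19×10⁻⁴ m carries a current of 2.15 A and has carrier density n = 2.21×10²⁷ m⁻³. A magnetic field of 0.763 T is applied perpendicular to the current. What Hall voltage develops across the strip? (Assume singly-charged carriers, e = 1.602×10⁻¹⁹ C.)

V_H = IB/(n e t).
V_H = (2.15)(0.763)/((2.21×10²⁷)(1.602×10⁻¹⁹)(1.19×10⁻⁴)) ≈ 3.89×10⁻⁵ V.

V_H ≈ 3.89×10⁻⁵ V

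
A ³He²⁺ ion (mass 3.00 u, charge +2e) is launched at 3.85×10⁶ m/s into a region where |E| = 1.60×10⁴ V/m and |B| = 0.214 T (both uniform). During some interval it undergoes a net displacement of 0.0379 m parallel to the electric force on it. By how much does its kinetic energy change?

The magnetic force is always ⟂ v and does no work; only the electric force changes KE.
ΔKE = F_E · d = |q|E d = (3.204×10⁻¹⁹)(1.60×10⁴)(0.0379) ≈ 1.94×10⁻¹⁶ J.

ΔKE ≈ 1.94×10⁻¹⁶ J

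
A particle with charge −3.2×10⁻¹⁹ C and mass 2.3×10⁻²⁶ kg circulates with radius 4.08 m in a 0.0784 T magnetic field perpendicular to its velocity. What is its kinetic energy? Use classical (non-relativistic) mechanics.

v = |q|Br/m, then KE = ½mv² = (qBr)²/(2m).
v = (3.2×10⁻¹⁹)(0.0784)(4.08)/2.3×10⁻²⁶ ≈ 4.450×10⁶ m/s.
KE = ½(2.3×10⁻²⁶)(4.450×10⁶)² ≈ 2.28×10⁻¹³ J = 1.42×10⁶ eV.

KE ≈ 1.42×10⁶ eV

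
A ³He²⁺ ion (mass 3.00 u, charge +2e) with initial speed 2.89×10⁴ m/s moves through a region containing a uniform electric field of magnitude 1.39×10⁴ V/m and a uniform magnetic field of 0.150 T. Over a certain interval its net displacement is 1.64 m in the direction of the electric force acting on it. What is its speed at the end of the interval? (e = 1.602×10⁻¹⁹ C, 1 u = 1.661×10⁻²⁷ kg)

B does no work; ΔKE = |q|E d.
½mv_f² = ½mv₀² + |q|Ed = ½(4.983×10⁻²⁷)(2.89×10⁴)² + (3.204×10⁻¹⁹)(1.39×10⁴)(1.64) ≈ 2.081×10⁻¹⁸ J + 7.304×10⁻¹⁵ J ≈ 7.306×10⁻¹⁵ J.
v_f = √(2·7.306×10⁻¹⁵/4.983×10⁻²⁷) ≈ 1.71×10⁶ m/s.

v_f ≈ 1.71×10⁶ m/s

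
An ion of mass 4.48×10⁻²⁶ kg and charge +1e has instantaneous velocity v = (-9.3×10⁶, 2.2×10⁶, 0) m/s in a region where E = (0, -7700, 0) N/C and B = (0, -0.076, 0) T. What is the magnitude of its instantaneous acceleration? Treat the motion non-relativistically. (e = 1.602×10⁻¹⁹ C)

v×B = (0, 0, 7.07×10⁵) N/C.
E + v×B = (0, -7700, 7.07×10⁵) N/C.
F = q(E + v×B) = (1.602×10⁻¹⁹ C)·(0, -7700, 7.07×10⁵) = (0, -1.23×10⁻¹⁵, 1.13×10⁻¹³) N.
|a| = |F|/m = 1.132×10⁻¹³/4.48×10⁻²⁶ ≈ 2.53×10¹² m/s².

|a| ≈ 2.53×10¹² m/s²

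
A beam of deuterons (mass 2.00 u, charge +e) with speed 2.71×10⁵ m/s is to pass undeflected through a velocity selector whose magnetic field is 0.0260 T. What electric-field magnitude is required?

For straight-line motion qE = qvB, so E = vB.
E = 2.71×10⁵ × 0.0260 = 7050 V/m.

E = 7050 V/m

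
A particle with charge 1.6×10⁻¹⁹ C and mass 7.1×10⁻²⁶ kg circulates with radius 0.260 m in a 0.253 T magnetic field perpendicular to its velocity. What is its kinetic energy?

KE ≈ 4870 eV

v = |q|Br/m, then KE = ½mv² = (qBr)²/(2m).
v = (1.6×10⁻¹⁹)(0.253)(0.260)/7.1×10⁻²⁶ ≈ 1.482×10⁵ m/s.
KE = ½(7.1×10⁻²⁶)(1.482×10⁵)² ≈ 7.80×10⁻¹⁶ J = 4870 eV.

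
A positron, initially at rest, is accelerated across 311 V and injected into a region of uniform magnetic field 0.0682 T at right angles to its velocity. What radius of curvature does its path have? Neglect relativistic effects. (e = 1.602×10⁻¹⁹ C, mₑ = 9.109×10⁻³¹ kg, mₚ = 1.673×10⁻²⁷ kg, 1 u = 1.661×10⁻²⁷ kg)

r ≈ 8.72×10⁻⁴ m

Acceleration: |q|V = ½mv² ⇒ v = √(2|q|V/m) = √(2·1.602×10⁻¹⁹·311/9.109×10⁻³¹) ≈ 1.046×10⁷ m/s.
In the field: r = mv/(|q|B) = (9.109×10⁻³¹)(1.046×10⁷)/((1.602×10⁻¹⁹)(0.0682)) ≈ 8.72×10⁻⁴ m.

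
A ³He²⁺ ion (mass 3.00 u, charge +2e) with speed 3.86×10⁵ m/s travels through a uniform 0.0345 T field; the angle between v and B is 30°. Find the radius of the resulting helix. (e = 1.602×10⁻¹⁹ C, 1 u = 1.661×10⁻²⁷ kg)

r ≈ 0.0870 m

v⊥ = v sinθ = 3.86×10⁵·sin30° ≈ 1.930×10⁵ m/s.
r = m v⊥/(|q|B) = (4.983×10⁻²⁷)(1.930×10⁵)/((3.204×10⁻¹⁹)(0.0345)) ≈ 0.0870 m.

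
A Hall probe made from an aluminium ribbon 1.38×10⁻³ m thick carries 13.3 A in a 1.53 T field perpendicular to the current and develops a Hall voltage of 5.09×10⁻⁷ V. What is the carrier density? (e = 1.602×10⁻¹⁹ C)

n ≈ 1.81×10²⁹ m⁻³

From V_H = IB/(n e t), n = IB/(V_H e t).
n = (13.3)(1.53)/((5.09×10⁻⁷)(1.602×10⁻¹⁹)(1.38×10⁻³)) ≈ 1.81×10²⁹ m⁻³.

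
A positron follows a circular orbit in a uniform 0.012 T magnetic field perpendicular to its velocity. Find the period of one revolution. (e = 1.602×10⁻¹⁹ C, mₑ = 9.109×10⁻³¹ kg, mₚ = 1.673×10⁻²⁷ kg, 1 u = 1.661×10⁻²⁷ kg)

The cyclotron period depends only on m, q, B: T = 2πm/(|q|B).
T = 2π(9.109×10⁻³¹)/((1.602×10⁻¹⁹)(0.012)) ≈ 3.0×10⁻⁹ s.

T ≈ 3.0×10⁻⁹ s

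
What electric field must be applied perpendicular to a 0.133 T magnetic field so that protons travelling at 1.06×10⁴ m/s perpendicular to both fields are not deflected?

E = 1410 V/m

For straight-line motion qE = qvB, so E = vB.
E = 1.06×10⁴ × 0.133 = 1410 V/m.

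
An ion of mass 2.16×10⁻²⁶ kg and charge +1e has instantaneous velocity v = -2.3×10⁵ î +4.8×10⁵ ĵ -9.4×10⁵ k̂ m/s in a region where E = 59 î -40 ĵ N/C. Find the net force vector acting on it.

F ≈ (9.45×10⁻¹⁸, -6.41×10⁻¹⁸, 0) N

Only an electric field acts, so F = qE = (1.602×10⁻¹⁹ C)·(59.0, -40.0, 0) = (9.45×10⁻¹⁸, -6.41×10⁻¹⁸, 0) N.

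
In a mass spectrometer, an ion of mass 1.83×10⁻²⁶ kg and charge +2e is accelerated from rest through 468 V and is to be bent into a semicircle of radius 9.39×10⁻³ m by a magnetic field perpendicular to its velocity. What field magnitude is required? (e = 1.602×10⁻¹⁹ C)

v = √(2|q|V/m) = √(2·3.204×10⁻¹⁹·468/1.83×10⁻²⁶) ≈ 1.280×10⁵ m/s.
B = mv/(|q|r) = (1.83×10⁻²⁶)(1.280×10⁵)/((3.204×10⁻¹⁹)(9.39×10⁻³)) ≈ 0.779 T.

B ≈ 0.779 T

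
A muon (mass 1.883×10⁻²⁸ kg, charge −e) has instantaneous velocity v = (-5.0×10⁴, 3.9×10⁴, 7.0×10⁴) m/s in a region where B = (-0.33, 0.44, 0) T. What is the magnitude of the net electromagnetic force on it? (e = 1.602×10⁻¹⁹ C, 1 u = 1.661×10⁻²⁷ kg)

|F| ≈ 6.34×10⁻¹⁵ N

v×B = (-3.08×10⁴, -2.31×10⁴, -9130) N/C.
F = q v×B = (−1.602×10⁻¹⁹ C)·(-3.08×10⁴, -2.31×10⁴, -9130) = (4.93×10⁻¹⁵, 3.70×10⁻¹⁵, 1.46×10⁻¹⁵) N.
|F| = 6.34×10⁻¹⁵ N.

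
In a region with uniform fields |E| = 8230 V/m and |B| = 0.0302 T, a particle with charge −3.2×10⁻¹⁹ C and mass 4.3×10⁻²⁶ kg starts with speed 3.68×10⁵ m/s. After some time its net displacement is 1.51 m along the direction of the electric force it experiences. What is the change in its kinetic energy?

The magnetic force is always ⟂ v and does no work; only the electric force changes KE.
ΔKE = F_E · d = |q|E d = (3.2×10⁻¹⁹)(8230)(1.51) ≈ 3.98×10⁻¹⁵ J.

ΔKE ≈ 3.98×10⁻¹⁵ J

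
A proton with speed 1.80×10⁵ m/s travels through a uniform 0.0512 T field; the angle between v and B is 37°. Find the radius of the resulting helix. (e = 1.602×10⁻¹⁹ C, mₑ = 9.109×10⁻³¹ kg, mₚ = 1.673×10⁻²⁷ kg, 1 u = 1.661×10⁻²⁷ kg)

r ≈ 0.0221 m

v⊥ = v sinθ = 1.80×10⁵·sin37° ≈ 1.083×10⁵ m/s.
r = m v⊥/(|q|B) = (1.673×10⁻²⁷)(1.083×10⁵)/((1.602×10⁻¹⁹)(0.0512)) ≈ 0.0221 m.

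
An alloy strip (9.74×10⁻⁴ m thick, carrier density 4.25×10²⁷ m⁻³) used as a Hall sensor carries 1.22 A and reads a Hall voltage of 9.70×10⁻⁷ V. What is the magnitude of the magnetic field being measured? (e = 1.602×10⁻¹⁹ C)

B ≈ 0.527 T

From V_H = IB/(n e t), B = V_H n e t / I.
B = (9.70×10⁻⁷)(4.25×10²⁷)(1.602×10⁻¹⁹)(9.74×10⁻⁴)/1.22 ≈ 0.527 T.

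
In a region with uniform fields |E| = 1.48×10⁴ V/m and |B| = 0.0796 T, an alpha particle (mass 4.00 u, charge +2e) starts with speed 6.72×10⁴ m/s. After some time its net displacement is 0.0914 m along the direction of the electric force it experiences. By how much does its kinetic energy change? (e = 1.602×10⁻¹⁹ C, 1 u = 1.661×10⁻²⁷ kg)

The magnetic force is always ⟂ v and does no work; only the electric force changes KE.
ΔKE = F_E · d = |q|E d = (3.204×10⁻¹⁹)(1.48×10⁴)(0.0914) ≈ 4.33×10⁻¹⁶ J.

ΔKE ≈ 4.33×10⁻¹⁶ J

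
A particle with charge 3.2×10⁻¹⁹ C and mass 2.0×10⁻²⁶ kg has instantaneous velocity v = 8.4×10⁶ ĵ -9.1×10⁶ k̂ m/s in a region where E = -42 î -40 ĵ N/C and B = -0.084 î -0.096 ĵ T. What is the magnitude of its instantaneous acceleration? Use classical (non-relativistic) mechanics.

v×B = (-8.74×10⁵, 7.64×10⁵, 7.06×10⁵) N/C.
E + v×B = (-8.74×10⁵, 7.64×10⁵, 7.06×10⁵) N/C.
F = q(E + v×B) = (3.2×10⁻¹⁹ C)·(-8.74×10⁵, 7.64×10⁵, 7.06×10⁵) = (-2.80×10⁻¹³, 2.45×10⁻¹³, 2.26×10⁻¹³) N.
|a| = |F|/m = 4.347×10⁻¹³/2.0×10⁻²⁶ ≈ 2.17×10¹³ m/s².

|a| ≈ 2.17×10¹³ m/s²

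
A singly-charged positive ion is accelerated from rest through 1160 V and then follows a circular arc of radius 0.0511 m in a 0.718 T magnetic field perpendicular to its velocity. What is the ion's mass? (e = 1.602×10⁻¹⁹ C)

m ≈ 9.30×10⁻²⁶ kg

Combine |q|V = ½mv² and r = mv/(|q|B): eliminate v to get m = qB²r²/(2V).
m = (1.602×10⁻¹⁹)(0.718)²(0.0511)²/(2·1160) ≈ 9.30×10⁻²⁶ kg.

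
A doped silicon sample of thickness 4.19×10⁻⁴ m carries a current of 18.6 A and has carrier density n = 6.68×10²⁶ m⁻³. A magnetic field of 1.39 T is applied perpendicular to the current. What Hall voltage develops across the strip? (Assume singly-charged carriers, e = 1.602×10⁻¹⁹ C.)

V_H ≈ 5.77×10⁻⁴ V

V_H = IB/(n e t).
V_H = (18.6)(1.39)/((6.68×10²⁶)(1.602×10⁻¹⁹)(4.19×10⁻⁴)) ≈ 5.77×10⁻⁴ V.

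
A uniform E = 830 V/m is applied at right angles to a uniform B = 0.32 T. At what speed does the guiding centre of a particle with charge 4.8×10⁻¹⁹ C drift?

The steady drift has the magnetic force balancing the electric force, so v_d = E/B.
v_d = 830/0.32 = 2600 m/s.

v_d ≈ 2600 m/s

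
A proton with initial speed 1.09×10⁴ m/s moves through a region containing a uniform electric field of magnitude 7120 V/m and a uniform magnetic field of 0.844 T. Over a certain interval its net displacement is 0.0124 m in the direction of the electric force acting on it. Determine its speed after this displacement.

v_f ≈ 1.30×10⁵ m/s

B does no work; ΔKE = |q|E d.
½mv_f² = ½mv₀² + |q|Ed = ½(1.673×10⁻²⁷)(1.09×10⁴)² + (1.602×10⁻¹⁹)(7120)(0.0124) ≈ 9.938×10⁻²⁰ J + 1.414×10⁻¹⁷ J ≈ 1.424×10⁻¹⁷ J.
v_f = √(2·1.424×10⁻¹⁷/1.673×10⁻²⁷) ≈ 1.30×10⁵ m/s.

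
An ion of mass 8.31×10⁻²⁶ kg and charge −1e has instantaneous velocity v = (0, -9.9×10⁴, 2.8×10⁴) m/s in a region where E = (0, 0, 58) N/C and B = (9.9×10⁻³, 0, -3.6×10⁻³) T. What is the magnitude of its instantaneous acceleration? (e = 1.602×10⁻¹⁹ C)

v×B = (356, 277, 980) N/C.
E + v×B = (356, 277, 1040) N/C.
F = q(E + v×B) = (−1.602×10⁻¹⁹ C)·(356, 277, 1040) = (-5.71×10⁻¹⁷, -4.44×10⁻¹⁷, -1.66×10⁻¹⁶) N.
|a| = |F|/m = 1.814×10⁻¹⁶/8.31×10⁻²⁶ ≈ 2.18×10⁹ m/s².

|a| ≈ 2.18×10⁹ m/s²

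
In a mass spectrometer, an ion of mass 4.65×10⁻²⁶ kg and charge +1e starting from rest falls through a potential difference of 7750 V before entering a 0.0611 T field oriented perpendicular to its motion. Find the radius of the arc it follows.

Acceleration: |q|V = ½mv² ⇒ v = √(2|q|V/m) = √(2·1.602×10⁻¹⁹·7750/4.65×10⁻²⁶) ≈ 2.311×10⁵ m/s.
In the field: r = mv/(|q|B) = (4.65×10⁻²⁶)(2.311×10⁵)/((1.602×10⁻¹⁹)(0.0611)) ≈ 1.10 m.

r ≈ 1.10 m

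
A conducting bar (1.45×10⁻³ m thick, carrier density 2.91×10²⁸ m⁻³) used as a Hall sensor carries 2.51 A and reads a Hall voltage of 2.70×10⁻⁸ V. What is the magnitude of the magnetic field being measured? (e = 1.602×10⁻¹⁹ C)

B ≈ 0.0727 T

From V_H = IB/(n e t), B = V_H n e t / I.
B = (2.70×10⁻⁸)(2.91×10²⁸)(1.602×10⁻¹⁹)(1.45×10⁻³)/2.51 ≈ 0.0727 T.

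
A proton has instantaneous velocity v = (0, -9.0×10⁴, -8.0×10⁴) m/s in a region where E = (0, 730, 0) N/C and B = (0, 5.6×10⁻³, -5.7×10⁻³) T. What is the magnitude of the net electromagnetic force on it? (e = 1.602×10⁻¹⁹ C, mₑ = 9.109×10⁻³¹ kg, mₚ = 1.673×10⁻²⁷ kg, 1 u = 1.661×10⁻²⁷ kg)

v×B = (961, 0, 0) N/C.
E + v×B = (961, 730, 0) N/C.
F = q(E + v×B) = (1.602×10⁻¹⁹ C)·(961, 730, 0) = (1.54×10⁻¹⁶, 1.17×10⁻¹⁶, 0) N.
|F| = 1.93×10⁻¹⁶ N.

|F| ≈ 1.93×10⁻¹⁶ N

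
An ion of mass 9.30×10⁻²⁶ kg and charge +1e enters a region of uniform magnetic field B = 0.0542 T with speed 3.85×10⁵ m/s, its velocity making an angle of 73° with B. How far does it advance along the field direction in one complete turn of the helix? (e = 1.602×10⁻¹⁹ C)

v∥ = v cosθ = 3.85×10⁵·cos73° ≈ 1.126×10⁵ m/s.
T = 2πm/(|q|B) = 2π(9.30×10⁻²⁶)/((1.602×10⁻¹⁹)(0.0542)) ≈ 6.730×10⁻⁵ s.
pitch = v∥ T = (1.126×10⁵)(6.730×10⁻⁵) ≈ 7.58 m.

p ≈ 7.58 m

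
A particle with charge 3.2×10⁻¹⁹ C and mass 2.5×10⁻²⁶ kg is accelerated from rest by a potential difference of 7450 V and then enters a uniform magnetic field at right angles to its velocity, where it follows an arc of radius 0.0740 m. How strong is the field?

v = √(2|q|V/m) = √(2·3.2×10⁻¹⁹·7450/2.5×10⁻²⁶) ≈ 4.367×10⁵ m/s.
B = mv/(|q|r) = (2.5×10⁻²⁶)(4.367×10⁵)/((3.2×10⁻¹⁹)(0.0740)) ≈ 0.461 T.

B ≈ 0.461 T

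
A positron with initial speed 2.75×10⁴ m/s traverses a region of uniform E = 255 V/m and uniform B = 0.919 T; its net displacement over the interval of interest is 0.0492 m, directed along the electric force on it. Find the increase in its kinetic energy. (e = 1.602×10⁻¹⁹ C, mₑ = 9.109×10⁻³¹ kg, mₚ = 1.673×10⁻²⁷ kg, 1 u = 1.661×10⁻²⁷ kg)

ΔKE ≈ 2.01×10⁻¹⁸ J

The magnetic force is always ⟂ v and does no work; only the electric force changes KE.
ΔKE = F_E · d = |q|E d = (1.602×10⁻¹⁹)(255)(0.0492) ≈ 2.01×10⁻¹⁸ J.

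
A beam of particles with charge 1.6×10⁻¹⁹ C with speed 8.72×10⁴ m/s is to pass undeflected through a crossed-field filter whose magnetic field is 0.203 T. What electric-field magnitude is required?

E = 1.77×10⁴ V/m

For straight-line motion qE = qvB, so E = vB.
E = 8.72×10⁴ × 0.203 = 1.77×10⁴ V/m.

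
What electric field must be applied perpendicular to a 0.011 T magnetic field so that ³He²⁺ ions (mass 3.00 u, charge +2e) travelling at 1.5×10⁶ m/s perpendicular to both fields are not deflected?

For straight-line motion qE = qvB, so E = vB.
E = 1.5×10⁶ × 0.011 = 1.6×10⁴ V/m.

E = 1.6×10⁴ V/m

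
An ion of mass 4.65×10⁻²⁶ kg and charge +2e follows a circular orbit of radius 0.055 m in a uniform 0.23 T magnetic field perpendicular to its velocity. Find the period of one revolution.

The cyclotron period depends only on m, q, B: T = 2πm/(|q|B).
T = 2π(4.65×10⁻²⁶)/((3.204×10⁻¹⁹)(0.23)) ≈ 4.0×10⁻⁶ s.

T ≈ 4.0×10⁻⁶ s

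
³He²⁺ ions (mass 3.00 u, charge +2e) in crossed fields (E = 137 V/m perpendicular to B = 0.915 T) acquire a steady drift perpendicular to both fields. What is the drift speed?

v_d ≈ 150 m/s

The E×B drift speed is v_d = E/B.
v_d = 137/0.915 = 150 m/s.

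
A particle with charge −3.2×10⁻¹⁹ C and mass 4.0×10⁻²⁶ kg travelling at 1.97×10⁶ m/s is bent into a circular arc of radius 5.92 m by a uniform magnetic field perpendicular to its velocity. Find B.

B ≈ 0.0416 T

From |q|vB = mv²/r, B = mv/(|q|r).
B = (4.0×10⁻²⁶)(1.97×10⁶)/((3.2×10⁻¹⁹)(5.92)) ≈ 0.0416 T.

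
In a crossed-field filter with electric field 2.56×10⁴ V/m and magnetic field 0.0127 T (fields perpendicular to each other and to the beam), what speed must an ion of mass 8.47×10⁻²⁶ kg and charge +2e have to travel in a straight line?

Zero net Lorentz force requires |qE| = |q v×B|, i.e. E = vB.
v = E/B = 2.56×10⁴/0.0127 = 2.02×10⁶ m/s.

v = 2.02×10⁶ m/s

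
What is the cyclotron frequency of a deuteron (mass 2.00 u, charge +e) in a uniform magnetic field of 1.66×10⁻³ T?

f = |q|B/(2πm).
f = (1.602×10⁻¹⁹)(1.66×10⁻³)/(2π·3.322×10⁻²⁷) ≈ 1.27×10⁴ Hz.

f ≈ 1.27×10⁴ Hz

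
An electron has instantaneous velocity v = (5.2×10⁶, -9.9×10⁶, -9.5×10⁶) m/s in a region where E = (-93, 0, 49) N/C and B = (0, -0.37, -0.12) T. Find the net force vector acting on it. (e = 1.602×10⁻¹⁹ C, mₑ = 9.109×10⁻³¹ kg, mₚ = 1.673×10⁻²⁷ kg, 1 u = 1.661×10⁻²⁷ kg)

F ≈ (3.73×10⁻¹³, -1.00×10⁻¹³, 3.08×10⁻¹³) N

v×B = (-2.33×10⁶, 6.24×10⁵, -1.92×10⁶) N/C.
E + v×B = (-2.33×10⁶, 6.24×10⁵, -1.92×10⁶) N/C.
F = q(E + v×B) = (−1.602×10⁻¹⁹ C)·(-2.33×10⁶, 6.24×10⁵, -1.92×10⁶) = (3.73×10⁻¹³, -1.00×10⁻¹³, 3.08×10⁻¹³) N.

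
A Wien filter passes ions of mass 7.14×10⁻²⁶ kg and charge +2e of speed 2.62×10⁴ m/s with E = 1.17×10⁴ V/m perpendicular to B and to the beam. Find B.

Balance of forces in the selector: qE = qvB ⇒ B = E/v.
B = 1.17×10⁴/2.62×10⁴ = 0.447 T.

B = 0.447 T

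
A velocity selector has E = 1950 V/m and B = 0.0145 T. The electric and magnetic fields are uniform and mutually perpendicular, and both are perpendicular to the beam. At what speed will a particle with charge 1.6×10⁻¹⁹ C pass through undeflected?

v = 1.34×10⁵ m/s

Straight-line motion ⇒ electric and magnetic forces cancel, so E = vB.
v = E/B = 1950/0.0145 = 1.34×10⁵ m/s.
The result is independent of the particle's charge and mass.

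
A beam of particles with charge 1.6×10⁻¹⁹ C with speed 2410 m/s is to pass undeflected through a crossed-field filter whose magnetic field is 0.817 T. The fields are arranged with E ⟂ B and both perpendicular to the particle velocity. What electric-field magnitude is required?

E = 1970 V/m

For straight-line motion qE = qvB, so E = vB.
E = 2410 × 0.817 = 1970 V/m.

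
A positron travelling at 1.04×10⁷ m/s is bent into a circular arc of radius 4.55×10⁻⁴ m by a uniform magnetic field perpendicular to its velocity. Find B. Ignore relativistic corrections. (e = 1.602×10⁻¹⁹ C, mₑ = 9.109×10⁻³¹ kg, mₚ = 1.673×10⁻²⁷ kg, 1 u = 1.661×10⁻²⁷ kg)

From |q|vB = mv²/r, B = mv/(|q|r).
B = (9.109×10⁻³¹)(1.04×10⁷)/((1.602×10⁻¹⁹)(4.55×10⁻⁴)) ≈ 0.130 T.

B ≈ 0.130 T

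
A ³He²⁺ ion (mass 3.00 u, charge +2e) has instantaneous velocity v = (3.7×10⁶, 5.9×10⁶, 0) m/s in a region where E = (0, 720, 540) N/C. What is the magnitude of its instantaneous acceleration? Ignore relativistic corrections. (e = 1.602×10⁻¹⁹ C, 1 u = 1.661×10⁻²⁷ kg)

Only an electric field acts, so F = qE = (3.204×10⁻¹⁹ C)·(0, 720, 540) = (0, 2.31×10⁻¹⁶, 1.73×10⁻¹⁶) N.
|a| = |F|/m = 2.884×10⁻¹⁶/4.983×10⁻²⁷ ≈ 5.79×10¹⁰ m/s².

|a| ≈ 5.79×10¹⁰ m/s²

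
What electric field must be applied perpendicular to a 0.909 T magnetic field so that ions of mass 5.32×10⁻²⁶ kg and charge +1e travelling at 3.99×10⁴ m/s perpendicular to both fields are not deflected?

For straight-line motion qE = qvB, so E = vB.
E = 3.99×10⁴ × 0.909 = 3.63×10⁴ V/m.

E = 3.63×10⁴ V/m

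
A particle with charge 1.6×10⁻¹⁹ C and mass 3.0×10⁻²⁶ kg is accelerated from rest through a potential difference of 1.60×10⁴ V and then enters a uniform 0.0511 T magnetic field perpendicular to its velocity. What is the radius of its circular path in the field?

r ≈ 1.52 m

Acceleration: |q|V = ½mv² ⇒ v = √(2|q|V/m) = √(2·1.6×10⁻¹⁹·1.60×10⁴/3.0×10⁻²⁶) ≈ 4.131×10⁵ m/s.
In the field: r = mv/(|q|B) = (3.0×10⁻²⁶)(4.131×10⁵)/((1.6×10⁻¹⁹)(0.0511)) ≈ 1.52 m.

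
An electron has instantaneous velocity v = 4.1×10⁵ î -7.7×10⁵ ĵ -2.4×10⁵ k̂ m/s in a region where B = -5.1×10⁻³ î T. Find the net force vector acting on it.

F ≈ (0, -1.96×10⁻¹⁶, 6.29×10⁻¹⁶) N

v×B = (0, 1220, -3930) N/C.
F = q v×B = (−1.602×10⁻¹⁹ C)·(0, 1220, -3930) = (0, -1.96×10⁻¹⁶, 6.29×10⁻¹⁶) N.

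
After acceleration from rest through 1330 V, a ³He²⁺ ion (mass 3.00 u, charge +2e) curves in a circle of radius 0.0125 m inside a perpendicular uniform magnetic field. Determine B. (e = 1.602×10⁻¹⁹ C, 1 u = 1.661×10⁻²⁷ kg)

v = √(2|q|V/m) = √(2·3.204×10⁻¹⁹·1330/4.983×10⁻²⁷) ≈ 4.136×10⁵ m/s.
B = mv/(|q|r) = (4.983×10⁻²⁷)(4.136×10⁵)/((3.204×10⁻¹⁹)(0.0125)) ≈ 0.515 T.

B ≈ 0.515 T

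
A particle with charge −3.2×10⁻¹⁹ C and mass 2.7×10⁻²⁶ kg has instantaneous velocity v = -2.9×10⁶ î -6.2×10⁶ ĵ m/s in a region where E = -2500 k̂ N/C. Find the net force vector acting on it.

F ≈ (0, 0, 8.00×10⁻¹⁶) N

Only an electric field acts, so F = qE = (−3.2×10⁻¹⁹ C)·(0, 0, -2500) = (0, 0, 8.00×10⁻¹⁶) N.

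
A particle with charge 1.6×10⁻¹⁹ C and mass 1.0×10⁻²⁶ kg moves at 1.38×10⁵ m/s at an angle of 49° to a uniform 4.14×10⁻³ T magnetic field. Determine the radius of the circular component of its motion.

r ≈ 1.57 m

v⊥ = v sinθ = 1.38×10⁵·sin49° ≈ 1.041×10⁵ m/s.
r = m v⊥/(|q|B) = (1.0×10⁻²⁶)(1.041×10⁵)/((1.6×10⁻¹⁹)(4.14×10⁻³)) ≈ 1.57 m.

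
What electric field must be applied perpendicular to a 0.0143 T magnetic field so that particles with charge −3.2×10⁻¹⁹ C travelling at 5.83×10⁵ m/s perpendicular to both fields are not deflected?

E = 8340 V/m

For straight-line motion qE = qvB, so E = vB.
E = 5.83×10⁵ × 0.0143 = 8340 V/m.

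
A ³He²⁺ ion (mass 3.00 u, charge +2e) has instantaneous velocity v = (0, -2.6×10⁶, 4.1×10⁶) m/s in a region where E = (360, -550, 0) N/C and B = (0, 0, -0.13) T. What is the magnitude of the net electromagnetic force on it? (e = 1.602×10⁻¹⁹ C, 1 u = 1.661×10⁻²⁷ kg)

v×B = (3.38×10⁵, 0, 0) N/C.
E + v×B = (3.38×10⁵, -550, 0) N/C.
F = q(E + v×B) = (3.204×10⁻¹⁹ C)·(3.38×10⁵, -550, 0) = (1.08×10⁻¹³, -1.76×10⁻¹⁶, 0) N.
|F| = 1.08×10⁻¹³ N.

|F| ≈ 1.08×10⁻¹³ N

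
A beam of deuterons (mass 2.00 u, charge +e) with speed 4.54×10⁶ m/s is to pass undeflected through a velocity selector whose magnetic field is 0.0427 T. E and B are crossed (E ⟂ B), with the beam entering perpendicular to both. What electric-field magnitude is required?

For straight-line motion qE = qvB, so E = vB.
E = 4.54×10⁶ × 0.0427 = 1.94×10⁵ V/m.

E = 1.94×10⁵ V/m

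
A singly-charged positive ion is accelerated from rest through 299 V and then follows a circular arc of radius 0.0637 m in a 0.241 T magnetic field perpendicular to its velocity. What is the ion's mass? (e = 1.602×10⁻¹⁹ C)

m ≈ 6.31×10⁻²⁶ kg

Combine |q|V = ½mv² and r = mv/(|q|B): eliminate v to get m = qB²r²/(2V).
m = (1.602×10⁻¹⁹)(0.241)²(0.0637)²/(2·299) ≈ 6.31×10⁻²⁶ kg.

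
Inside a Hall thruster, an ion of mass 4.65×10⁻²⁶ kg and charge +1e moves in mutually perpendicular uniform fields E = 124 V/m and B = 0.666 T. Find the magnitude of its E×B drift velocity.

The E×B drift speed is v_d = E/B.
v_d = 124/0.666 = 186 m/s.

v_d ≈ 186 m/s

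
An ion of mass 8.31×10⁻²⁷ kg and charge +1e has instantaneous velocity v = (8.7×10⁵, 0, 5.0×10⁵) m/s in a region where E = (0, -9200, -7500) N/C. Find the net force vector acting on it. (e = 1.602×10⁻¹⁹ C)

F ≈ (0, -1.47×10⁻¹⁵, -1.20×10⁻¹⁵) N

Only an electric field acts, so F = qE = (1.602×10⁻¹⁹ C)·(0, -9200, -7500) = (0, -1.47×10⁻¹⁵, -1.20×10⁻¹⁵) N.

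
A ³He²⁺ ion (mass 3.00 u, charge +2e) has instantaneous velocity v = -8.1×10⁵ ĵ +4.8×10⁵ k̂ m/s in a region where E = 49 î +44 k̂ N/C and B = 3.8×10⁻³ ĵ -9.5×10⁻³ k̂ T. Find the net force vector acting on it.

v×B = (5870, 0, 0) N/C.
E + v×B = (5920, 0, 44.0) N/C.
F = q(E + v×B) = (3.204×10⁻¹⁹ C)·(5920, 0, 44.0) = (1.90×10⁻¹⁵, 0, 1.41×10⁻¹⁷) N.

F ≈ (1.90×10⁻¹⁵, 0, 1.41×10⁻¹⁷) N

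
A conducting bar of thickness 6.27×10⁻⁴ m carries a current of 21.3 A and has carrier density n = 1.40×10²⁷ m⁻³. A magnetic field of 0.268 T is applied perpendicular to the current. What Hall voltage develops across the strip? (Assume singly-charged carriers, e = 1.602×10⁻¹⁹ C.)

V_H = IB/(n e t).
V_H = (21.3)(0.268)/((1.40×10²⁷)(1.602×10⁻¹⁹)(6.27×10⁻⁴)) ≈ 4.06×10⁻⁵ V.

V_H ≈ 4.06×10⁻⁵ V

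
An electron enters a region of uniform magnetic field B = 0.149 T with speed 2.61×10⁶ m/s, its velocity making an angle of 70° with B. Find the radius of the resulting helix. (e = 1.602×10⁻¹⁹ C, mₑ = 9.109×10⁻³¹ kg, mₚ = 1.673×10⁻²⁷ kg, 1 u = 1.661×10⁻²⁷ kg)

v⊥ = v sinθ = 2.61×10⁶·sin70° ≈ 2.453×10⁶ m/s.
r = m v⊥/(|q|B) = (9.109×10⁻³¹)(2.453×10⁶)/((1.602×10⁻¹⁹)(0.149)) ≈ 9.36×10⁻⁵ m.

r ≈ 9.36×10⁻⁵ m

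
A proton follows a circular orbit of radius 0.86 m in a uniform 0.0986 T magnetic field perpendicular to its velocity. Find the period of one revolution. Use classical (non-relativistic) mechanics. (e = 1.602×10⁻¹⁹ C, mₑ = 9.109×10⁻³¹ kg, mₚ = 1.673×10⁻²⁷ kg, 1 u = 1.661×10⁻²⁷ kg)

T ≈ 6.65×10⁻⁷ s

The cyclotron period depends only on m, q, B: T = 2πm/(|q|B).
T = 2π(1.673×10⁻²⁷)/((1.602×10⁻¹⁹)(0.0986)) ≈ 6.65×10⁻⁷ s.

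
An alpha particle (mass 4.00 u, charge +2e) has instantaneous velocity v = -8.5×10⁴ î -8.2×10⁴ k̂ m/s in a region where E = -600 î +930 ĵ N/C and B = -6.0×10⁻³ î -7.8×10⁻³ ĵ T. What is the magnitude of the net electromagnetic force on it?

|F| ≈ 6.41×10⁻¹⁶ N

v×B = (-640, 492, 663) N/C.
E + v×B = (-1240, 1420, 663) N/C.
F = q(E + v×B) = (3.204×10⁻¹⁹ C)·(-1240, 1420, 663) = (-3.97×10⁻¹⁶, 4.56×10⁻¹⁶, 2.12×10⁻¹⁶) N.
|F| = 6.41×10⁻¹⁶ N.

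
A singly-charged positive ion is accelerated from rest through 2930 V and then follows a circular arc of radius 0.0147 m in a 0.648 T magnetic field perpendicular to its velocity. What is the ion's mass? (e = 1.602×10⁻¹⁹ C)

m ≈ 2.48×10⁻²⁷ kg

Combine |q|V = ½mv² and r = mv/(|q|B): eliminate v to get m = qB²r²/(2V).
m = (1.602×10⁻¹⁹)(0.648)²(0.0147)²/(2·2930) ≈ 2.48×10⁻²⁷ kg.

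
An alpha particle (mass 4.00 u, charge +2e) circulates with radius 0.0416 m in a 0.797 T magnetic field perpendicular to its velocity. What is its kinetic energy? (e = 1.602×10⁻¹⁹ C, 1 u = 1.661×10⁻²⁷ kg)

KE ≈ 8.49×10⁻¹⁵ J

v = |q|Br/m, then KE = ½mv² = (qBr)²/(2m).
v = (3.204×10⁻¹⁹)(0.797)(0.0416)/6.644×10⁻²⁷ ≈ 1.599×10⁶ m/s.
KE = ½(6.644×10⁻²⁷)(1.599×10⁶)² ≈ 8.49×10⁻¹⁵ J.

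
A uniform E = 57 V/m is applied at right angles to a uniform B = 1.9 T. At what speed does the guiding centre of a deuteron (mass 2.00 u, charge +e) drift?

v_d ≈ 30 m/s

In crossed fields the guiding centre drifts at v_d = |E×B|/B² = E/B, independent of charge and mass.
v_d = 57/1.9 = 30 m/s.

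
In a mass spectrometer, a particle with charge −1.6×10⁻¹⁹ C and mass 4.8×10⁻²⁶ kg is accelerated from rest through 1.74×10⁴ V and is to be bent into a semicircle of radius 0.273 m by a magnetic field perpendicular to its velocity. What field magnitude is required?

B ≈ 0.374 T

v = √(2|q|V/m) = √(2·1.6×10⁻¹⁹·1.74×10⁴/4.8×10⁻²⁶) ≈ 3.406×10⁵ m/s.
B = mv/(|q|r) = (4.8×10⁻²⁶)(3.406×10⁵)/((1.6×10⁻¹⁹)(0.273)) ≈ 0.374 T.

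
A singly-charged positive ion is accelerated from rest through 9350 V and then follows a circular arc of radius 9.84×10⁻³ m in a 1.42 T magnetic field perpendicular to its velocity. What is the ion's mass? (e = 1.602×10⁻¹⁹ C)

Combine |q|V = ½mv² and r = mv/(|q|B): eliminate v to get m = qB²r²/(2V).
m = (1.602×10⁻¹⁹)(1.42)²(9.84×10⁻³)²/(2·9350) ≈ 1.67×10⁻²⁷ kg.

m ≈ 1.67×10⁻²⁷ kg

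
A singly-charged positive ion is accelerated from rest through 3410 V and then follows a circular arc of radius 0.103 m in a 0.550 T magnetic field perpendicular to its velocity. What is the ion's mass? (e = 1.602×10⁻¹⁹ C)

Combine |q|V = ½mv² and r = mv/(|q|B): eliminate v to get m = qB²r²/(2V).
m = (1.602×10⁻¹⁹)(0.550)²(0.103)²/(2·3410) ≈ 7.54×10⁻²⁶ kg.

m ≈ 7.54×10⁻²⁶ kg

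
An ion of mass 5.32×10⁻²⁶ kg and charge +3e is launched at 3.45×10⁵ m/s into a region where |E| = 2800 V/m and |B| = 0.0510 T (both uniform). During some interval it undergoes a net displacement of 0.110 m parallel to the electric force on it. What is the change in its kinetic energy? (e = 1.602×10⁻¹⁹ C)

ΔKE ≈ 1.48×10⁻¹⁶ J

The magnetic force is always ⟂ v and does no work; only the electric force changes KE.
ΔKE = F_E · d = |q|E d = (4.806×10⁻¹⁹)(2800)(0.110) ≈ 1.48×10⁻¹⁶ J.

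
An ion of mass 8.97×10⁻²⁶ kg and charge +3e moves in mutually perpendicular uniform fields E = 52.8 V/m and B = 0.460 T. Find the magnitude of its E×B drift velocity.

v_d ≈ 115 m/s

The E×B drift speed is v_d = E/B.
v_d = 52.8/0.460 = 115 m/s.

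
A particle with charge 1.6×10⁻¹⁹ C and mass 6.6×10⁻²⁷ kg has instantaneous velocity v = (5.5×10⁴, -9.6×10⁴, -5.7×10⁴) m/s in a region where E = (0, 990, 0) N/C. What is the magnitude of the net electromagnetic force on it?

Only an electric field acts, so F = qE = (1.6×10⁻¹⁹ C)·(0, 990, 0) = (0, 1.58×10⁻¹⁶, 0) N.
|F| = 1.58×10⁻¹⁶ N.

|F| ≈ 1.58×10⁻¹⁶ N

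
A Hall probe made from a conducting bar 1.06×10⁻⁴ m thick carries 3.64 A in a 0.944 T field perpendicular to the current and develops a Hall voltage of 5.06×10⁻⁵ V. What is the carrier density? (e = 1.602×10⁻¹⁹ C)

n ≈ 4.00×10²⁷ m⁻³

From V_H = IB/(n e t), n = IB/(V_H e t).
n = (3.64)(0.944)/((5.06×10⁻⁵)(1.602×10⁻¹⁹)(1.06×10⁻⁴)) ≈ 4.00×10²⁷ m⁻³.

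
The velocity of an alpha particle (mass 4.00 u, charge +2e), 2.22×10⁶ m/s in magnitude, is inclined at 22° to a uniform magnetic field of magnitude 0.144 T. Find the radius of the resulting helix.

v⊥ = v sinθ = 2.22×10⁶·sin22° ≈ 8.316×10⁵ m/s.
r = m v⊥/(|q|B) = (6.644×10⁻²⁷)(8.316×10⁵)/((3.204×10⁻¹⁹)(0.144)) ≈ 0.120 m.

r ≈ 0.120 m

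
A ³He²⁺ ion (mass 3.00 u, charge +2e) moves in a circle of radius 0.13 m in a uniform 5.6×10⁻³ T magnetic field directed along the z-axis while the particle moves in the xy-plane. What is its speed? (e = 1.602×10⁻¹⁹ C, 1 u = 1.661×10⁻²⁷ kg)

From |q|vB = mv²/r, v = |q|Br/m.
v = (3.204×10⁻¹⁹)(5.6×10⁻³)(0.13)/4.983×10⁻²⁷ ≈ 4.7×10⁴ m/s.

v ≈ 4.7×10⁴ m/s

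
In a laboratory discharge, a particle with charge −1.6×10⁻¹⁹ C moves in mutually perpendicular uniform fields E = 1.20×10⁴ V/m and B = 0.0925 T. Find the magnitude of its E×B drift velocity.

In crossed fields the guiding centre drifts at v_d = |E×B|/B² = E/B, independent of charge and mass.
v_d = 1.20×10⁴/0.0925 = 1.30×10⁵ m/s.

v_d ≈ 1.30×10⁵ m/s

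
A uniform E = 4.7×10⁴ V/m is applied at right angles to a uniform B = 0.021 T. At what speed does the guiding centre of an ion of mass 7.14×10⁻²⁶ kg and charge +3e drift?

v_d ≈ 2.2×10⁶ m/s

The E×B drift speed is v_d = E/B.
v_d = 4.7×10⁴/0.021 = 2.2×10⁶ m/s.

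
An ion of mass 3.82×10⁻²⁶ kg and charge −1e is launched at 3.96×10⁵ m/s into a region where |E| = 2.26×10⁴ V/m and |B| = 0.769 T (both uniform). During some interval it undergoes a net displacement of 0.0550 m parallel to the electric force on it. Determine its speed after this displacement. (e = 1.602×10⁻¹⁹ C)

B does no work; ΔKE = |q|E d.
½mv_f² = ½mv₀² + |q|Ed = ½(3.82×10⁻²⁶)(3.96×10⁵)² + (1.602×10⁻¹⁹)(2.26×10⁴)(0.0550) ≈ 2.995×10⁻¹⁵ J + 1.991×10⁻¹⁶ J ≈ 3.194×10⁻¹⁵ J.
v_f = √(2·3.194×10⁻¹⁵/3.82×10⁻²⁶) ≈ 4.09×10⁵ m/s.

v_f ≈ 4.09×10⁵ m/s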